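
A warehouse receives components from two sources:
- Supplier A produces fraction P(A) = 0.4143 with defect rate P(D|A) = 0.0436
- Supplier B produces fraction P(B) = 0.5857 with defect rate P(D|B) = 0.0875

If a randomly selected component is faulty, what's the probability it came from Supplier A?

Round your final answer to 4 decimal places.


Let A = from Supplier A, D = faulty

Given:
- P(A) = 0.4143, P(B) = 0.5857
- P(D|A) = 0.0436, P(D|B) = 0.0875

Step 1: Find P(D)
P(D) = P(D|A)P(A) + P(D|B)P(B)
     = 0.0436 × 0.4143 + 0.0875 × 0.5857
     = 0.01806348 + 0.05124875
     = 0.06931223

Step 2: Apply Bayes' theorem
P(A|D) = P(D|A)P(A) / P(D)
       = 0.01806348 / 0.06931223
       = 0.2606


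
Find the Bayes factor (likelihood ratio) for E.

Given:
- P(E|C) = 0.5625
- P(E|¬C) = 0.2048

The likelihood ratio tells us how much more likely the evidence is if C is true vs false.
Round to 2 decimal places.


Likelihood Ratio (LR) = P(E|C) / P(E|¬C)

LR = 0.5625 / 0.2048
   = 2.75

The evidence is 2.75 times more likely if C is true than if C is false.
Since LR > 1, the evidence supports C over ¬C.


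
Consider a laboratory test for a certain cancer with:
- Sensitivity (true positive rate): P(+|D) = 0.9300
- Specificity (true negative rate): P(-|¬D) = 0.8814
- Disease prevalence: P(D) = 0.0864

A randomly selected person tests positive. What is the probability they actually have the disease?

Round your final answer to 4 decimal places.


Let D = has disease, + = positive test

Given:
- P(D) = 0.0864 (prevalence)
- P(+|D) = 0.9300 (sensitivity)
- P(-|¬D) = 0.8814 (specificity)
- P(+|¬D) = 0.1186 (false positive rate = 1 - specificity)

Step 1: Find P(+)
P(+) = P(+|D)P(D) + P(+|¬D)P(¬D)
     = 0.9300 × 0.0864 + 0.1186 × 0.9136
     = 0.08035200 + 0.10835296
     = 0.18870496

Step 2: Apply Bayes' theorem for P(D|+)
P(D|+) = P(+|D)P(D) / P(+)
       = 0.08035200 / 0.18870496
       = 0.4258


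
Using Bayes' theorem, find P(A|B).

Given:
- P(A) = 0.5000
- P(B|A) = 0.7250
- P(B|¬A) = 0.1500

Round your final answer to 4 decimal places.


Bayes' theorem: P(A|B) = P(B|A) × P(A) / P(B)

Step 1: Calculate P(B) using law of total probability
P(B) = P(B|A)P(A) + P(B|¬A)P(¬A)
     = 0.7250 × 0.5000 + 0.1500 × 0.5000
     = 0.36250000 + 0.07500000
     = 0.43750000

Step 2: Apply Bayes' theorem
P(A|B) = P(B|A) × P(A) / P(B)
       = 0.36250000 / 0.43750000
       = 0.8286


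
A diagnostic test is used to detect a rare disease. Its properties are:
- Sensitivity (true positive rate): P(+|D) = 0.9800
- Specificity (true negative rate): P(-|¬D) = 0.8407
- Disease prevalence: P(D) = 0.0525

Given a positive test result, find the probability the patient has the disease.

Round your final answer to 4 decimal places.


Let D = has disease, + = positive test

Given:
- P(D) = 0.0525 (prevalence)
- P(+|D) = 0.9800 (sensitivity)
- P(-|¬D) = 0.8407 (specificity)
- P(+|¬D) = 0.1593 (false positive rate = 1 - specificity)

Step 1: Find P(+)
P(+) = P(+|D)P(D) + P(+|¬D)P(¬D)
     = 0.9800 × 0.0525 + 0.1593 × 0.9475
     = 0.05145000 + 0.15093675
     = 0.20238675

Step 2: Apply Bayes' theorem for P(D|+)
P(D|+) = P(+|D)P(D) / P(+)
       = 0.05145000 / 0.20238675
       = 0.2542


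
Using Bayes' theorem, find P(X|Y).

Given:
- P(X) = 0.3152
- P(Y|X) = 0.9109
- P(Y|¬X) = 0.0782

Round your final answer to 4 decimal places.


Bayes' theorem: P(X|Y) = P(Y|X) × P(X) / P(Y)

Step 1: Calculate P(Y) using law of total probability
P(Y) = P(Y|X)P(X) + P(Y|¬X)P(¬X)
     = 0.9109 × 0.3152 + 0.0782 × 0.6848
     = 0.28711568 + 0.05355136
     = 0.34066704

Step 2: Apply Bayes' theorem
P(X|Y) = P(Y|X) × P(X) / P(Y)
       = 0.28711568 / 0.34066704
       = 0.8428


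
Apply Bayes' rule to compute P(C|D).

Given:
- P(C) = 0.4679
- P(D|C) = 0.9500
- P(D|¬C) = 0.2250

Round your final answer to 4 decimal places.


Bayes' theorem: P(C|D) = P(D|C) × P(C) / P(D)

Step 1: Calculate P(D) using law of total probability
P(D) = P(D|C)P(C) + P(D|¬C)P(¬C)
     = 0.9500 × 0.4679 + 0.2250 × 0.5321
     = 0.44450500 + 0.11972250
     = 0.56422750

Step 2: Apply Bayes' theorem
P(C|D) = P(D|C) × P(C) / P(D)
       = 0.44450500 / 0.56422750
       = 0.7878


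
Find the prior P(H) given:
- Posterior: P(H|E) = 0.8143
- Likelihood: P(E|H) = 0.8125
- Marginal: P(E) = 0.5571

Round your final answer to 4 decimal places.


From Bayes' theorem: P(H|E) = P(E|H) × P(H) / P(E)

Rearranging for P(H):
P(H) = P(H|E) × P(E) / P(E|H)
     = 0.8143 × 0.5571 / 0.8125
     = 0.45364653 / 0.8125
     = 0.5583


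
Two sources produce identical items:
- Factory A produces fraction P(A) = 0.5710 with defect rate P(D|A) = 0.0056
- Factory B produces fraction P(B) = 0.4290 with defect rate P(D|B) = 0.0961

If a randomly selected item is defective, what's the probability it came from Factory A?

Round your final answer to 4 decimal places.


Let A = from Factory A, D = defective

Given:
- P(A) = 0.5710, P(B) = 0.4290
- P(D|A) = 0.0056, P(D|B) = 0.0961

Step 1: Find P(D)
P(D) = P(D|A)P(A) + P(D|B)P(B)
     = 0.0056 × 0.5710 + 0.0961 × 0.4290
     = 0.00319760 + 0.04122690
     = 0.04442450

Step 2: Apply Bayes' theorem
P(A|D) = P(D|A)P(A) / P(D)
       = 0.00319760 / 0.04442450
       = 0.0720


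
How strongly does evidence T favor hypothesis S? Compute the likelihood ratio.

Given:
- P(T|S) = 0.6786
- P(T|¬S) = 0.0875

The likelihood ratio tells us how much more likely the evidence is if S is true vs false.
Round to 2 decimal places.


Likelihood Ratio (LR) = P(T|S) / P(T|¬S)

LR = 0.6786 / 0.0875
   = 7.76

The evidence is 7.76 times more likely if S is true than if S is false.
LR > 1, so observing T raises the odds in favor of S.


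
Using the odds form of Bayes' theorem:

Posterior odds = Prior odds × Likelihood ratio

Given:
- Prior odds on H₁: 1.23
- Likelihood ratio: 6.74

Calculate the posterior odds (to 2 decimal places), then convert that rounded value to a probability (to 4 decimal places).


Step 1: Calculate posterior odds
Posterior odds = Prior odds × LR
               = 1.23 × 6.74
               = 8.29

Step 2: Convert to probability
P(H₁|E) = Posterior odds / (1 + Posterior odds)
       = 8.29 / (1 + 8.29)
       = 8.29 / 9.29
       = 0.8924

The evidence increased P(H₁) from 0.5516 to 0.8924.


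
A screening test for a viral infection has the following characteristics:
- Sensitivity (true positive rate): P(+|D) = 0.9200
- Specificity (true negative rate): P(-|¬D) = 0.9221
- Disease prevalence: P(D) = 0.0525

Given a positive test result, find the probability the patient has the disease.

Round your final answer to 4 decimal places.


Let D = has disease, + = positive test

Given:
- P(D) = 0.0525 (prevalence)
- P(+|D) = 0.9200 (sensitivity)
- P(-|¬D) = 0.9221 (specificity)
- P(+|¬D) = 0.0779 (false positive rate = 1 - specificity)

Step 1: Find P(+)
P(+) = P(+|D)P(D) + P(+|¬D)P(¬D)
     = 0.9200 × 0.0525 + 0.0779 × 0.9475
     = 0.04830000 + 0.07381025
     = 0.12211025

Step 2: Apply Bayes' theorem for P(D|+)
P(D|+) = P(+|D)P(D) / P(+)
       = 0.04830000 / 0.12211025
       = 0.3955


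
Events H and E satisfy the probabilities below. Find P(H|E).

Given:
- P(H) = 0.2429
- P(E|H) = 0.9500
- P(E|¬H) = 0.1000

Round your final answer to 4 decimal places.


Bayes' theorem: P(H|E) = P(E|H) × P(H) / P(E)

Step 1: Calculate P(E) using law of total probability
P(E) = P(E|H)P(H) + P(E|¬H)P(¬H)
     = 0.9500 × 0.2429 + 0.1000 × 0.7571
     = 0.23075500 + 0.07571000
     = 0.30646500

Step 2: Apply Bayes' theorem
P(H|E) = P(E|H) × P(H) / P(E)
       = 0.23075500 / 0.30646500
       = 0.7530


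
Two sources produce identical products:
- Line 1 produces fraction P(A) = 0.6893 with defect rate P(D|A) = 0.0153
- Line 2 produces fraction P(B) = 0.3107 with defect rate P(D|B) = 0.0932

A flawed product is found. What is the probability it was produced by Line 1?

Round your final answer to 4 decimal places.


Let A = from Line 1, D = flawed

Given:
- P(A) = 0.6893, P(B) = 0.3107
- P(D|A) = 0.0153, P(D|B) = 0.0932

Step 1: Find P(D)
P(D) = P(D|A)P(A) + P(D|B)P(B)
     = 0.0153 × 0.6893 + 0.0932 × 0.3107
     = 0.01054629 + 0.02895724
     = 0.03950353

Step 2: Apply Bayes' theorem
P(A|D) = P(D|A)P(A) / P(D)
       = 0.01054629 / 0.03950353
       = 0.2670


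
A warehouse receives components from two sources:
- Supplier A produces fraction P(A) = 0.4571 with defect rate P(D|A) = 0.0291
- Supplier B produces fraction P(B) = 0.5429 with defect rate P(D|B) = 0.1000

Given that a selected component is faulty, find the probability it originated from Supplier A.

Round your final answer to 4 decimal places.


Let A = from Supplier A, D = faulty

Given:
- P(A) = 0.4571, P(B) = 0.5429
- P(D|A) = 0.0291, P(D|B) = 0.1000

Step 1: Find P(D)
P(D) = P(D|A)P(A) + P(D|B)P(B)
     = 0.0291 × 0.4571 + 0.1000 × 0.5429
     = 0.01330161 + 0.05429000
     = 0.06759161

Step 2: Apply Bayes' theorem
P(A|D) = P(D|A)P(A) / P(D)
       = 0.01330161 / 0.06759161
       = 0.1968


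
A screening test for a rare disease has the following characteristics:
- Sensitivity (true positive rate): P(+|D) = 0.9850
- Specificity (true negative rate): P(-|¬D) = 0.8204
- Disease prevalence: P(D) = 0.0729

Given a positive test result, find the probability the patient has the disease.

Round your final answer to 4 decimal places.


Let D = has disease, + = positive test

Given:
- P(D) = 0.0729 (prevalence)
- P(+|D) = 0.9850 (sensitivity)
- P(-|¬D) = 0.8204 (specificity)
- P(+|¬D) = 0.1796 (false positive rate = 1 - specificity)

Step 1: Find P(+)
P(+) = P(+|D)P(D) + P(+|¬D)P(¬D)
     = 0.9850 × 0.0729 + 0.1796 × 0.9271
     = 0.07180650 + 0.16650716
     = 0.23831366

Step 2: Apply Bayes' theorem for P(D|+)
P(D|+) = P(+|D)P(D) / P(+)
       = 0.07180650 / 0.23831366
       = 0.3013


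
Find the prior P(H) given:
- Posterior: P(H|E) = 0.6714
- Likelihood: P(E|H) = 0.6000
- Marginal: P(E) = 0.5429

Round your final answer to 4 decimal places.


From Bayes' theorem: P(H|E) = P(E|H) × P(H) / P(E)

Rearranging for P(H):
P(H) = P(H|E) × P(E) / P(E|H)
     = 0.6714 × 0.5429 / 0.6000
     = 0.36450306 / 0.6000
     = 0.6075


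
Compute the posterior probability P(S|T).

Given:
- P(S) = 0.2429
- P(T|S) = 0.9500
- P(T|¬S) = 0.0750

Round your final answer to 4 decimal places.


Bayes' theorem: P(S|T) = P(T|S) × P(S) / P(T)

Step 1: Calculate P(T) using law of total probability
P(T) = P(T|S)P(S) + P(T|¬S)P(¬S)
     = 0.9500 × 0.2429 + 0.0750 × 0.7571
     = 0.23075500 + 0.05678250
     = 0.28753750

Step 2: Apply Bayes' theorem
P(S|T) = P(T|S) × P(S) / P(T)
       = 0.23075500 / 0.28753750
       = 0.8025


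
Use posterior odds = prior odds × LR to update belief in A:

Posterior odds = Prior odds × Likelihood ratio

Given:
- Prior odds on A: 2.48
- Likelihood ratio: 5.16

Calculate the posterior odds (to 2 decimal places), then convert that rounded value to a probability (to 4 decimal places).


Step 1: Calculate posterior odds
Posterior odds = Prior odds × LR
               = 2.48 × 5.16
               = 12.80

Step 2: Convert to probability
P(A|E) = Posterior odds / (1 + Posterior odds)
       = 12.80 / (1 + 12.80)
       = 12.80 / 13.80
       = 0.9275

The evidence increased P(A) from 0.7126 to 0.9275.


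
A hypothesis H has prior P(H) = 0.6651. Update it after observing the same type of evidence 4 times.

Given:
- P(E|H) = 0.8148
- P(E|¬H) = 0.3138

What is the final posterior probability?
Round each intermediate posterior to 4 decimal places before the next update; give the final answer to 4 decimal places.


Sequential Bayesian updating:

Initial prior: P(H) = 0.6651

Update 1:
  P(E) = 0.8148 × 0.6651 + 0.3138 × 0.3349 = 0.54192348 + 0.10509162 = 0.64701510
  P(H|E) = 0.54192348 / 0.64701510 = 0.8376

Update 2:
  P(E) = 0.8148 × 0.8376 + 0.3138 × 0.1624 = 0.68247648 + 0.05096112 = 0.73343760
  P(H|E) = 0.68247648 / 0.73343760 = 0.9305

Update 3:
  P(E) = 0.8148 × 0.9305 + 0.3138 × 0.0695 = 0.75817140 + 0.02180910 = 0.77998050
  P(H|E) = 0.75817140 / 0.77998050 = 0.9720

Update 4:
  P(E) = 0.8148 × 0.9720 + 0.3138 × 0.0280 = 0.79198560 + 0.00878640 = 0.80077200
  P(H|E) = 0.79198560 / 0.80077200 = 0.9890

Final posterior: 0.9890


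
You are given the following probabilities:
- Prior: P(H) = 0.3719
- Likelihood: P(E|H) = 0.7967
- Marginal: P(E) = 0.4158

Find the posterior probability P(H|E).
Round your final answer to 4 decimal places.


Using Bayes' theorem:

P(H|E) = P(E|H) × P(H) / P(E)
       = 0.7967 × 0.3719 / 0.4158
       = 0.29629273 / 0.4158
       = 0.7126

The evidence strengthens our belief in H.
Prior: 0.3719 → Posterior: 0.7126


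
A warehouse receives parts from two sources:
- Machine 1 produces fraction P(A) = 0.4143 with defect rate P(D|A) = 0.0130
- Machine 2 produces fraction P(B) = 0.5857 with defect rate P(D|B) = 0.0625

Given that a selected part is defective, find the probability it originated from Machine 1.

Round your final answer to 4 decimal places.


Let A = from Machine 1, D = defective

Given:
- P(A) = 0.4143, P(B) = 0.5857
- P(D|A) = 0.0130, P(D|B) = 0.0625

Step 1: Find P(D)
P(D) = P(D|A)P(A) + P(D|B)P(B)
     = 0.0130 × 0.4143 + 0.0625 × 0.5857
     = 0.00538590 + 0.03660625
     = 0.04199215

Step 2: Apply Bayes' theorem
P(A|D) = P(D|A)P(A) / P(D)
       = 0.00538590 / 0.04199215
       = 0.1283


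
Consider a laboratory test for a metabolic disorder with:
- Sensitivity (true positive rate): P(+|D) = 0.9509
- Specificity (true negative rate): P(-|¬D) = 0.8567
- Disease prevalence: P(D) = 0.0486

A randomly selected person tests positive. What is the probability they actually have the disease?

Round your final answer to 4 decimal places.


Let D = has disease, + = positive test

Given:
- P(D) = 0.0486 (prevalence)
- P(+|D) = 0.9509 (sensitivity)
- P(-|¬D) = 0.8567 (specificity)
- P(+|¬D) = 0.1433 (false positive rate = 1 - specificity)

Step 1: Find P(+)
P(+) = P(+|D)P(D) + P(+|¬D)P(¬D)
     = 0.9509 × 0.0486 + 0.1433 × 0.9514
     = 0.04621374 + 0.13633562
     = 0.18254936

Step 2: Apply Bayes' theorem for P(D|+)
P(D|+) = P(+|D)P(D) / P(+)
       = 0.04621374 / 0.18254936
       = 0.2532


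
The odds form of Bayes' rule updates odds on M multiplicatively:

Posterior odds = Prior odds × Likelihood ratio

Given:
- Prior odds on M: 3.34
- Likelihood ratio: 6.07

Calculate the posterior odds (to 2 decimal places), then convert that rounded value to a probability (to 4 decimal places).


Step 1: Calculate posterior odds
Posterior odds = Prior odds × LR
               = 3.34 × 6.07
               = 20.27

Step 2: Convert to probability
P(M|E) = Posterior odds / (1 + Posterior odds)
       = 20.27 / (1 + 20.27)
       = 20.27 / 21.27
       = 0.9530

The evidence increased P(M) from 0.7696 to 0.9530.


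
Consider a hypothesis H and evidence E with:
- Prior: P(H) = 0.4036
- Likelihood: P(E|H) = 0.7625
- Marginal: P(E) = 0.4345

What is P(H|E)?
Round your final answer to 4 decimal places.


Using Bayes' theorem:

P(H|E) = P(E|H) × P(H) / P(E)
       = 0.7625 × 0.4036 / 0.4345
       = 0.30774500 / 0.4345
       = 0.7083

The evidence strengthens our belief in H.
Prior: 0.4036 → Posterior: 0.7083


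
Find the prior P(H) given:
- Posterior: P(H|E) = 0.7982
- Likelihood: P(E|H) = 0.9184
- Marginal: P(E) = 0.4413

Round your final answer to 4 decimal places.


From Bayes' theorem: P(H|E) = P(E|H) × P(H) / P(E)

Rearranging for P(H):
P(H) = P(H|E) × P(E) / P(E|H)
     = 0.7982 × 0.4413 / 0.9184
     = 0.35224566 / 0.9184
     = 0.3835


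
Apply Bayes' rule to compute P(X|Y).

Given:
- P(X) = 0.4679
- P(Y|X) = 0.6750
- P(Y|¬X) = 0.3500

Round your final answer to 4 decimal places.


Bayes' theorem: P(X|Y) = P(Y|X) × P(X) / P(Y)

Step 1: Calculate P(Y) using law of total probability
P(Y) = P(Y|X)P(X) + P(Y|¬X)P(¬X)
     = 0.6750 × 0.4679 + 0.3500 × 0.5321
     = 0.31583250 + 0.18623500
     = 0.50206750

Step 2: Apply Bayes' theorem
P(X|Y) = P(Y|X) × P(X) / P(Y)
       = 0.31583250 / 0.50206750
       = 0.6291


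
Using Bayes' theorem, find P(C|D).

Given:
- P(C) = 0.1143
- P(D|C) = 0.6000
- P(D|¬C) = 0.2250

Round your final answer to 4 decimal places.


Bayes' theorem: P(C|D) = P(D|C) × P(C) / P(D)

Step 1: Calculate P(D) using law of total probability
P(D) = P(D|C)P(C) + P(D|¬C)P(¬C)
     = 0.6000 × 0.1143 + 0.2250 × 0.8857
     = 0.06858000 + 0.19928250
     = 0.26786250

Step 2: Apply Bayes' theorem
P(C|D) = P(D|C) × P(C) / P(D)
       = 0.06858000 / 0.26786250
       = 0.2560


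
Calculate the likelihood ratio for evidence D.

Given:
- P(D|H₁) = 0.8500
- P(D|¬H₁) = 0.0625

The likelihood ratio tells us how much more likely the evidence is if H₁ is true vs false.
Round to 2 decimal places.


Likelihood Ratio (LR) = P(D|H₁) / P(D|¬H₁)

LR = 0.8500 / 0.0625
   = 13.60

The evidence is 13.60 times more likely if H₁ is true than if H₁ is false.
LR > 1, so observing D raises the odds in favor of H₁.


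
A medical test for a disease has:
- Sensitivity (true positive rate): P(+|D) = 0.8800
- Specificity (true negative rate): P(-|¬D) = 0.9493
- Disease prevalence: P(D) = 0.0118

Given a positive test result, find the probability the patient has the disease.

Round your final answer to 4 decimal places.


Let D = has disease, + = positive test

Given:
- P(D) = 0.0118 (prevalence)
- P(+|D) = 0.8800 (sensitivity)
- P(-|¬D) = 0.9493 (specificity)
- P(+|¬D) = 0.0507 (false positive rate = 1 - specificity)

Step 1: Find P(+)
P(+) = P(+|D)P(D) + P(+|¬D)P(¬D)
     = 0.8800 × 0.0118 + 0.0507 × 0.9882
     = 0.01038400 + 0.05010174
     = 0.06048574

Step 2: Apply Bayes' theorem for P(D|+)
P(D|+) = P(+|D)P(D) / P(+)
       = 0.01038400 / 0.06048574
       = 0.1717


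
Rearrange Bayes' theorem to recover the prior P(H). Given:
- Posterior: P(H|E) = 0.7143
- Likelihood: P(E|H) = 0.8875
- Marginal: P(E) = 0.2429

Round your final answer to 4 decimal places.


From Bayes' theorem: P(H|E) = P(E|H) × P(H) / P(E)

Rearranging for P(H):
P(H) = P(H|E) × P(E) / P(E|H)
     = 0.7143 × 0.2429 / 0.8875
     = 0.17350347 / 0.8875
     = 0.1955


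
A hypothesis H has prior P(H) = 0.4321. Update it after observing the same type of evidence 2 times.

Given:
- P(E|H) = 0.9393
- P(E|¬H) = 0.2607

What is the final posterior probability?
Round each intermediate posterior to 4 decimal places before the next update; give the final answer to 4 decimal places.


Sequential Bayesian updating:

Initial prior: P(H) = 0.4321

Update 1:
  P(E) = 0.9393 × 0.4321 + 0.2607 × 0.5679 = 0.40587153 + 0.14805153 = 0.55392306
  P(H|E) = 0.40587153 / 0.55392306 = 0.7327

Update 2:
  P(E) = 0.9393 × 0.7327 + 0.2607 × 0.2673 = 0.68822511 + 0.06968511 = 0.75791022
  P(H|E) = 0.68822511 / 0.75791022 = 0.9081

Final posterior: 0.9081


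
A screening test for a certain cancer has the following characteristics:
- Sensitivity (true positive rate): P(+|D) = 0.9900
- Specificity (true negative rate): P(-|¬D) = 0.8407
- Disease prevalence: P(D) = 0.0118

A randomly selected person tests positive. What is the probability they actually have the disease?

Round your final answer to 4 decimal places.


Let D = has disease, + = positive test

Given:
- P(D) = 0.0118 (prevalence)
- P(+|D) = 0.9900 (sensitivity)
- P(-|¬D) = 0.8407 (specificity)
- P(+|¬D) = 0.1593 (false positive rate = 1 - specificity)

Step 1: Find P(+)
P(+) = P(+|D)P(D) + P(+|¬D)P(¬D)
     = 0.9900 × 0.0118 + 0.1593 × 0.9882
     = 0.01168200 + 0.15742026
     = 0.16910226

Step 2: Apply Bayes' theorem for P(D|+)
P(D|+) = P(+|D)P(D) / P(+)
       = 0.01168200 / 0.16910226
       = 0.0691


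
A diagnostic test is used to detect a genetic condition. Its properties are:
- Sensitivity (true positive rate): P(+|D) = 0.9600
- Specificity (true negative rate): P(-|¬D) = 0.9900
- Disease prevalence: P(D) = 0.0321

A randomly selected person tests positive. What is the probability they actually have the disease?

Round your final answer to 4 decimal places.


Let D = has disease, + = positive test

Given:
- P(D) = 0.0321 (prevalence)
- P(+|D) = 0.9600 (sensitivity)
- P(-|¬D) = 0.9900 (specificity)
- P(+|¬D) = 0.0100 (false positive rate = 1 - specificity)

Step 1: Find P(+)
P(+) = P(+|D)P(D) + P(+|¬D)P(¬D)
     = 0.9600 × 0.0321 + 0.0100 × 0.9679
     = 0.03081600 + 0.00967900
     = 0.04049500

Step 2: Apply Bayes' theorem for P(D|+)
P(D|+) = P(+|D)P(D) / P(+)
       = 0.03081600 / 0.04049500
       = 0.7610


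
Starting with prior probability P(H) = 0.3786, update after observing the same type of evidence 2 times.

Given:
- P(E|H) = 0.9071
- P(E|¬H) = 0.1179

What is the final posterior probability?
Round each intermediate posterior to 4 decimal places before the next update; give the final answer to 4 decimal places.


Sequential Bayesian updating:

Initial prior: P(H) = 0.3786

Update 1:
  P(E) = 0.9071 × 0.3786 + 0.1179 × 0.6214 = 0.34342806 + 0.07326306 = 0.41669112
  P(H|E) = 0.34342806 / 0.41669112 = 0.8242

Update 2:
  P(E) = 0.9071 × 0.8242 + 0.1179 × 0.1758 = 0.74763182 + 0.02072682 = 0.76835864
  P(H|E) = 0.74763182 / 0.76835864 = 0.9730

Final posterior: 0.9730


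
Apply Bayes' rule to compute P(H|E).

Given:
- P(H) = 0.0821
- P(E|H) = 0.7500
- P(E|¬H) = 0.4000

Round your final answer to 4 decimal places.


Bayes' theorem: P(H|E) = P(E|H) × P(H) / P(E)

Step 1: Calculate P(E) using law of total probability
P(E) = P(E|H)P(H) + P(E|¬H)P(¬H)
     = 0.7500 × 0.0821 + 0.4000 × 0.9179
     = 0.06157500 + 0.36716000
     = 0.42873500

Step 2: Apply Bayes' theorem
P(H|E) = P(E|H) × P(H) / P(E)
       = 0.06157500 / 0.42873500
       = 0.1436


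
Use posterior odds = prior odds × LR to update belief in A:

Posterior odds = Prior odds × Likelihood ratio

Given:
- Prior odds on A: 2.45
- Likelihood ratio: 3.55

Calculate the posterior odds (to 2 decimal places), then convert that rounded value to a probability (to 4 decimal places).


Step 1: Calculate posterior odds
Posterior odds = Prior odds × LR
               = 2.45 × 3.55
               = 8.70

Step 2: Convert to probability
P(A|E) = Posterior odds / (1 + Posterior odds)
       = 8.70 / (1 + 8.70)
       = 8.70 / 9.70
       = 0.8969

The evidence increased P(A) from 0.7101 to 0.8969.


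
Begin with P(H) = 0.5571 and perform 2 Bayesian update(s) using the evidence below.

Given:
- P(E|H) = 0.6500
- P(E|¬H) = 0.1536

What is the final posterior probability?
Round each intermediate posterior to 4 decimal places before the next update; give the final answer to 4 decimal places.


Sequential Bayesian updating:

Initial prior: P(H) = 0.5571

Update 1:
  P(E) = 0.6500 × 0.5571 + 0.1536 × 0.4429 = 0.36211500 + 0.06802944 = 0.43014444
  P(H|E) = 0.36211500 / 0.43014444 = 0.8418

Update 2:
  P(E) = 0.6500 × 0.8418 + 0.1536 × 0.1582 = 0.54717000 + 0.02429952 = 0.57146952
  P(H|E) = 0.54717000 / 0.57146952 = 0.9575

Final posterior: 0.9575


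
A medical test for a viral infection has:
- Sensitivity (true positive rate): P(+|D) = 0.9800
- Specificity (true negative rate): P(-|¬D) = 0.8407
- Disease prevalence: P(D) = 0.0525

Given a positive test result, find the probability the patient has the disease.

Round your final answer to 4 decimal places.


Let D = has disease, + = positive test

Given:
- P(D) = 0.0525 (prevalence)
- P(+|D) = 0.9800 (sensitivity)
- P(-|¬D) = 0.8407 (specificity)
- P(+|¬D) = 0.1593 (false positive rate = 1 - specificity)

Step 1: Find P(+)
P(+) = P(+|D)P(D) + P(+|¬D)P(¬D)
     = 0.9800 × 0.0525 + 0.1593 × 0.9475
     = 0.05145000 + 0.15093675
     = 0.20238675

Step 2: Apply Bayes' theorem for P(D|+)
P(D|+) = P(+|D)P(D) / P(+)
       = 0.05145000 / 0.20238675
       = 0.2542


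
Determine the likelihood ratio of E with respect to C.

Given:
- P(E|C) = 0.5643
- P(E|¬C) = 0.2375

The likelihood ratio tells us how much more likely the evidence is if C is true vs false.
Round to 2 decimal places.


Likelihood Ratio (LR) = P(E|C) / P(E|¬C)

LR = 0.5643 / 0.2375
   = 2.38

The evidence is 2.38 times more likely if C is true than if C is false.
LR > 1, so observing E raises the odds in favor of C.


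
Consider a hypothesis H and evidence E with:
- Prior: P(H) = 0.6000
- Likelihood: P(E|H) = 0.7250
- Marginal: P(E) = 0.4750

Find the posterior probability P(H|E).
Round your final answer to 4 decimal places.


Using Bayes' theorem:

P(H|E) = P(E|H) × P(H) / P(E)
       = 0.7250 × 0.6000 / 0.4750
       = 0.43500000 / 0.4750
       = 0.9158

The evidence strengthens our belief in H.
Prior: 0.6000 → Posterior: 0.9158


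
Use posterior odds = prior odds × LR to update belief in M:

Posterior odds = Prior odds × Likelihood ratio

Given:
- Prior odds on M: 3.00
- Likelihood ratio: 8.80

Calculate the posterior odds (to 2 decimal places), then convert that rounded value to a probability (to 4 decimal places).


Step 1: Calculate posterior odds
Posterior odds = Prior odds × LR
               = 3.00 × 8.80
               = 26.40

Step 2: Convert to probability
P(M|E) = Posterior odds / (1 + Posterior odds)
       = 26.40 / (1 + 26.40)
       = 26.40 / 27.40
       = 0.9635

The evidence increased P(M) from 0.7500 to 0.9635.


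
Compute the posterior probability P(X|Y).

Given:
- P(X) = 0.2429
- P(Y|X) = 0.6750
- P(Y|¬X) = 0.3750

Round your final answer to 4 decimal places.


Bayes' theorem: P(X|Y) = P(Y|X) × P(X) / P(Y)

Step 1: Calculate P(Y) using law of total probability
P(Y) = P(Y|X)P(X) + P(Y|¬X)P(¬X)
     = 0.6750 × 0.2429 + 0.3750 × 0.7571
     = 0.16395750 + 0.28391250
     = 0.44787000

Step 2: Apply Bayes' theorem
P(X|Y) = P(Y|X) × P(X) / P(Y)
       = 0.16395750 / 0.44787000
       = 0.3661


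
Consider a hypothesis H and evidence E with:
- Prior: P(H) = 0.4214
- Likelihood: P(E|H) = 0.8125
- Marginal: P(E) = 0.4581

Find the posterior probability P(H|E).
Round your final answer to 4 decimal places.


Using Bayes' theorem:

P(H|E) = P(E|H) × P(H) / P(E)
       = 0.8125 × 0.4214 / 0.4581
       = 0.34238750 / 0.4581
       = 0.7474

The evidence strengthens our belief in H.
Prior: 0.4214 → Posterior: 0.7474


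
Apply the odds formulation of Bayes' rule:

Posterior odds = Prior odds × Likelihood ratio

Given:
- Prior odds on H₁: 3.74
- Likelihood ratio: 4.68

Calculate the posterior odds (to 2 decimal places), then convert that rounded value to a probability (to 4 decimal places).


Step 1: Calculate posterior odds
Posterior odds = Prior odds × LR
               = 3.74 × 4.68
               = 17.50

Step 2: Convert to probability
P(H₁|E) = Posterior odds / (1 + Posterior odds)
       = 17.50 / (1 + 17.50)
       = 17.50 / 18.50
       = 0.9459

The evidence increased P(H₁) from 0.7890 to 0.9459.


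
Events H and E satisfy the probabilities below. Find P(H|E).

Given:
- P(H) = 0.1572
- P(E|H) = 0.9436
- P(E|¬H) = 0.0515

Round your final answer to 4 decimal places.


Bayes' theorem: P(H|E) = P(E|H) × P(H) / P(E)

Step 1: Calculate P(E) using law of total probability
P(E) = P(E|H)P(H) + P(E|¬H)P(¬H)
     = 0.9436 × 0.1572 + 0.0515 × 0.8428
     = 0.14833392 + 0.04340420
     = 0.19173812

Step 2: Apply Bayes' theorem
P(H|E) = P(E|H) × P(H) / P(E)
       = 0.14833392 / 0.19173812
       = 0.7736


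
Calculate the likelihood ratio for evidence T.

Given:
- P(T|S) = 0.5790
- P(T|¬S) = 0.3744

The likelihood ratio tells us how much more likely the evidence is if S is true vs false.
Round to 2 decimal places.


Likelihood Ratio (LR) = P(T|S) / P(T|¬S)

LR = 0.5790 / 0.3744
   = 1.55

The evidence is 1.55 times more likely if S is true than if S is false.
LR > 1, so observing T raises the odds in favor of S.


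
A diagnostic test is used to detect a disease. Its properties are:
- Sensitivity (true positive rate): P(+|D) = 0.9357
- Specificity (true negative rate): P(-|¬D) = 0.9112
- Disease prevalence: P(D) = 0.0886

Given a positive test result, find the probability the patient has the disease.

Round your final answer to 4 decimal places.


Let D = has disease, + = positive test

Given:
- P(D) = 0.0886 (prevalence)
- P(+|D) = 0.9357 (sensitivity)
- P(-|¬D) = 0.9112 (specificity)
- P(+|¬D) = 0.0888 (false positive rate = 1 - specificity)

Step 1: Find P(+)
P(+) = P(+|D)P(D) + P(+|¬D)P(¬D)
     = 0.9357 × 0.0886 + 0.0888 × 0.9114
     = 0.08290302 + 0.08093232
     = 0.16383534

Step 2: Apply Bayes' theorem for P(D|+)
P(D|+) = P(+|D)P(D) / P(+)
       = 0.08290302 / 0.16383534
       = 0.5060


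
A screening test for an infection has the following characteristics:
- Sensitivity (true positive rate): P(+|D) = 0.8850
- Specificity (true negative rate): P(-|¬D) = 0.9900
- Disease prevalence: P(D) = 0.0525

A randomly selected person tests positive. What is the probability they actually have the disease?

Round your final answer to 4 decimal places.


Let D = has disease, + = positive test

Given:
- P(D) = 0.0525 (prevalence)
- P(+|D) = 0.8850 (sensitivity)
- P(-|¬D) = 0.9900 (specificity)
- P(+|¬D) = 0.0100 (false positive rate = 1 - specificity)

Step 1: Find P(+)
P(+) = P(+|D)P(D) + P(+|¬D)P(¬D)
     = 0.8850 × 0.0525 + 0.0100 × 0.9475
     = 0.04646250 + 0.00947500
     = 0.05593750

Step 2: Apply Bayes' theorem for P(D|+)
P(D|+) = P(+|D)P(D) / P(+)
       = 0.04646250 / 0.05593750
       = 0.8306


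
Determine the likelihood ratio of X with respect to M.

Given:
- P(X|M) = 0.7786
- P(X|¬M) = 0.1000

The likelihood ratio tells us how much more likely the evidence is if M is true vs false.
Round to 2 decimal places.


Likelihood Ratio (LR) = P(X|M) / P(X|¬M)

LR = 0.7786 / 0.1000
   = 7.79

The evidence is 7.79 times more likely if M is true than if M is false.
LR > 1, so observing X raises the odds in favor of M.


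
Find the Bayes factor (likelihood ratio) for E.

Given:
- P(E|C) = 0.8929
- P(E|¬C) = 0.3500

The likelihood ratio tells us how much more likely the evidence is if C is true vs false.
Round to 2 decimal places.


Likelihood Ratio (LR) = P(E|C) / P(E|¬C)

LR = 0.8929 / 0.3500
   = 2.55

The evidence is 2.55 times more likely if C is true than if C is false.
Since LR > 1, the evidence supports C over ¬C.


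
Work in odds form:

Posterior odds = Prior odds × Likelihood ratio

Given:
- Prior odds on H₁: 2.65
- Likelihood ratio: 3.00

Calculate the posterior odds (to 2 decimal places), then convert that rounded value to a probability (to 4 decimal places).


Step 1: Calculate posterior odds
Posterior odds = Prior odds × LR
               = 2.65 × 3.00
               = 7.95

Step 2: Convert to probability
P(H₁|E) = Posterior odds / (1 + Posterior odds)
       = 7.95 / (1 + 7.95)
       = 7.95 / 8.95
       = 0.8883

The evidence increased P(H₁) from 0.7260 to 0.8883.


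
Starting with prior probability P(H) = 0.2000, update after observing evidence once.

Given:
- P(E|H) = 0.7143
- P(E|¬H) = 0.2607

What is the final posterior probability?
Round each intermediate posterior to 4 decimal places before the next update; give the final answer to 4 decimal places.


Sequential Bayesian updating:

Initial prior: P(H) = 0.2000

Update 1:
  P(E) = 0.7143 × 0.2000 + 0.2607 × 0.8000 = 0.14286000 + 0.20856000 = 0.35142000
  P(H|E) = 0.14286000 / 0.35142000 = 0.4065

Final posterior: 0.4065


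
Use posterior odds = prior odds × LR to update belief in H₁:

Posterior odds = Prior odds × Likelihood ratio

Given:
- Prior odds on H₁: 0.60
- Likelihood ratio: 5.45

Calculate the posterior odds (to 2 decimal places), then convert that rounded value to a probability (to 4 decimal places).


Step 1: Calculate posterior odds
Posterior odds = Prior odds × LR
               = 0.60 × 5.45
               = 3.27

Step 2: Convert to probability
P(H₁|E) = Posterior odds / (1 + Posterior odds)
       = 3.27 / (1 + 3.27)
       = 3.27 / 4.27
       = 0.7658

The evidence increased P(H₁) from 0.3750 to 0.7658.


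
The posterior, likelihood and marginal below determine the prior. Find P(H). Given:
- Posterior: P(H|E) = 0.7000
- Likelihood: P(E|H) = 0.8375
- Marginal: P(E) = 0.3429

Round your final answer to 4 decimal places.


From Bayes' theorem: P(H|E) = P(E|H) × P(H) / P(E)

Rearranging for P(H):
P(H) = P(H|E) × P(E) / P(E|H)
     = 0.7000 × 0.3429 / 0.8375
     = 0.24003000 / 0.8375
     = 0.2866


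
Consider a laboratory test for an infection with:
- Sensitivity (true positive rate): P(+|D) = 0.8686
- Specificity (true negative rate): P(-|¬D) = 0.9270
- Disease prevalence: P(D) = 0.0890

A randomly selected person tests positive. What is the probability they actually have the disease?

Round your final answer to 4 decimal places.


Let D = has disease, + = positive test

Given:
- P(D) = 0.0890 (prevalence)
- P(+|D) = 0.8686 (sensitivity)
- P(-|¬D) = 0.9270 (specificity)
- P(+|¬D) = 0.0730 (false positive rate = 1 - specificity)

Step 1: Find P(+)
P(+) = P(+|D)P(D) + P(+|¬D)P(¬D)
     = 0.8686 × 0.0890 + 0.0730 × 0.9110
     = 0.07730540 + 0.06650300
     = 0.14380840

Step 2: Apply Bayes' theorem for P(D|+)
P(D|+) = P(+|D)P(D) / P(+)
       = 0.07730540 / 0.14380840
       = 0.5376


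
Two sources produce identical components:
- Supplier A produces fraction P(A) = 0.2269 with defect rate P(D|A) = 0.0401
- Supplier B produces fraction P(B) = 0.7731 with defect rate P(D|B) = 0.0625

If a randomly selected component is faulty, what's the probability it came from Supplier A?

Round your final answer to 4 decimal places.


Let A = from Supplier A, D = faulty

Given:
- P(A) = 0.2269, P(B) = 0.7731
- P(D|A) = 0.0401, P(D|B) = 0.0625

Step 1: Find P(D)
P(D) = P(D|A)P(A) + P(D|B)P(B)
     = 0.0401 × 0.2269 + 0.0625 × 0.7731
     = 0.00909869 + 0.04831875
     = 0.05741744

Step 2: Apply Bayes' theorem
P(A|D) = P(D|A)P(A) / P(D)
       = 0.00909869 / 0.05741744
       = 0.1585


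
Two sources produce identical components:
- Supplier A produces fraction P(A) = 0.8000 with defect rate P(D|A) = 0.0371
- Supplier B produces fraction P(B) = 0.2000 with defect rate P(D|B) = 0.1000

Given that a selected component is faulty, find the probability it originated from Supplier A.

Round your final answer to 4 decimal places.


Let A = from Supplier A, D = faulty

Given:
- P(A) = 0.8000, P(B) = 0.2000
- P(D|A) = 0.0371, P(D|B) = 0.1000

Step 1: Find P(D)
P(D) = P(D|A)P(A) + P(D|B)P(B)
     = 0.0371 × 0.8000 + 0.1000 × 0.2000
     = 0.02968000 + 0.02000000
     = 0.04968000

Step 2: Apply Bayes' theorem
P(A|D) = P(D|A)P(A) / P(D)
       = 0.02968000 / 0.04968000
       = 0.5974


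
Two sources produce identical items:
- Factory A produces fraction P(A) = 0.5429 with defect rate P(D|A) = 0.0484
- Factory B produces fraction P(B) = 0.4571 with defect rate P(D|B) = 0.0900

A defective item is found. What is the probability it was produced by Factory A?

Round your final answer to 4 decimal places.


Let A = from Factory A, D = defective

Given:
- P(A) = 0.5429, P(B) = 0.4571
- P(D|A) = 0.0484, P(D|B) = 0.0900

Step 1: Find P(D)
P(D) = P(D|A)P(A) + P(D|B)P(B)
     = 0.0484 × 0.5429 + 0.0900 × 0.4571
     = 0.02627636 + 0.04113900
     = 0.06741536

Step 2: Apply Bayes' theorem
P(A|D) = P(D|A)P(A) / P(D)
       = 0.02627636 / 0.06741536
       = 0.3898


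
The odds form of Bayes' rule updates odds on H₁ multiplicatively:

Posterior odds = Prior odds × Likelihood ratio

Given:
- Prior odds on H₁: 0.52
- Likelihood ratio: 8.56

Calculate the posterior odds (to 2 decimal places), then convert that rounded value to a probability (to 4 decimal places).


Step 1: Calculate posterior odds
Posterior odds = Prior odds × LR
               = 0.52 × 8.56
               = 4.45

Step 2: Convert to probability
P(H₁|E) = Posterior odds / (1 + Posterior odds)
       = 4.45 / (1 + 4.45)
       = 4.45 / 5.45
       = 0.8165

The evidence increased P(H₁) from 0.3421 to 0.8165.


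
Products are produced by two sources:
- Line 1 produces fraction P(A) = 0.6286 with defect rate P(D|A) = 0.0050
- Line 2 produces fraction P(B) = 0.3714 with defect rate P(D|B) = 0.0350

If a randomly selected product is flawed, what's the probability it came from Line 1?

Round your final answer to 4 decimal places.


Let A = from Line 1, D = flawed

Given:
- P(A) = 0.6286, P(B) = 0.3714
- P(D|A) = 0.0050, P(D|B) = 0.0350

Step 1: Find P(D)
P(D) = P(D|A)P(A) + P(D|B)P(B)
     = 0.0050 × 0.6286 + 0.0350 × 0.3714
     = 0.00314300 + 0.01299900
     = 0.01614200

Step 2: Apply Bayes' theorem
P(A|D) = P(D|A)P(A) / P(D)
       = 0.00314300 / 0.01614200
       = 0.1947


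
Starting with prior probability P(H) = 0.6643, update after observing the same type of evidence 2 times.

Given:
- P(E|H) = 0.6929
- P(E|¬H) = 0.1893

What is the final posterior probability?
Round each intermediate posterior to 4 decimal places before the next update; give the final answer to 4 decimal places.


Sequential Bayesian updating:

Initial prior: P(H) = 0.6643

Update 1:
  P(E) = 0.6929 × 0.6643 + 0.1893 × 0.3357 = 0.46029347 + 0.06354801 = 0.52384148
  P(H|E) = 0.46029347 / 0.52384148 = 0.8787

Update 2:
  P(E) = 0.6929 × 0.8787 + 0.1893 × 0.1213 = 0.60885123 + 0.02296209 = 0.63181332
  P(H|E) = 0.60885123 / 0.63181332 = 0.9637

Final posterior: 0.9637


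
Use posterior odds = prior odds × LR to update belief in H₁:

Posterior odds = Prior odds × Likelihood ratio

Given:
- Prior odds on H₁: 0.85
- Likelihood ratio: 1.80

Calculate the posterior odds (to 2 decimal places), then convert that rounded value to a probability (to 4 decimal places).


Step 1: Calculate posterior odds
Posterior odds = Prior odds × LR
               = 0.85 × 1.80
               = 1.53

Step 2: Convert to probability
P(H₁|E) = Posterior odds / (1 + Posterior odds)
       = 1.53 / (1 + 1.53)
       = 1.53 / 2.53
       = 0.6047

The evidence increased P(H₁) from 0.4595 to 0.6047.


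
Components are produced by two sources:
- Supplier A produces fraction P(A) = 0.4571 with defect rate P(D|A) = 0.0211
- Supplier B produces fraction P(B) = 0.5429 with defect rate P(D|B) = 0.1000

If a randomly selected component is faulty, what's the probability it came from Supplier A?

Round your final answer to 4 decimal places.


Let A = from Supplier A, D = faulty

Given:
- P(A) = 0.4571, P(B) = 0.5429
- P(D|A) = 0.0211, P(D|B) = 0.1000

Step 1: Find P(D)
P(D) = P(D|A)P(A) + P(D|B)P(B)
     = 0.0211 × 0.4571 + 0.1000 × 0.5429
     = 0.00964481 + 0.05429000
     = 0.06393481

Step 2: Apply Bayes' theorem
P(A|D) = P(D|A)P(A) / P(D)
       = 0.00964481 / 0.06393481
       = 0.1509


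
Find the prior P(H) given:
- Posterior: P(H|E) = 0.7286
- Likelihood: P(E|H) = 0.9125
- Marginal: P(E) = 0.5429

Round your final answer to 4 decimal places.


From Bayes' theorem: P(H|E) = P(E|H) × P(H) / P(E)

Rearranging for P(H):
P(H) = P(H|E) × P(E) / P(E|H)
     = 0.7286 × 0.5429 / 0.9125
     = 0.39555694 / 0.9125
     = 0.4335


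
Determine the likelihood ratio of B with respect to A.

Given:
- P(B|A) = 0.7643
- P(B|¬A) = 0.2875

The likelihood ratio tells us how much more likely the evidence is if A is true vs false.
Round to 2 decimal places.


Likelihood Ratio (LR) = P(B|A) / P(B|¬A)

LR = 0.7643 / 0.2875
   = 2.66

The evidence is 2.66 times more likely if A is true than if A is false.
Since LR > 1, the evidence supports A over ¬A.


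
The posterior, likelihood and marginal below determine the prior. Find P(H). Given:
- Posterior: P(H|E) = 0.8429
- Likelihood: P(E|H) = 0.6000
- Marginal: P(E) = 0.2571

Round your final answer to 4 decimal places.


From Bayes' theorem: P(H|E) = P(E|H) × P(H) / P(E)

Rearranging for P(H):
P(H) = P(H|E) × P(E) / P(E|H)
     = 0.8429 × 0.2571 / 0.6000
     = 0.21670959 / 0.6000
     = 0.3612


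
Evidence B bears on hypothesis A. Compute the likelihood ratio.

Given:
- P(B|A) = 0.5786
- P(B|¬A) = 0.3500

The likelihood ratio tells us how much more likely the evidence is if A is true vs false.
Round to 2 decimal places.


Likelihood Ratio (LR) = P(B|A) / P(B|¬A)

LR = 0.5786 / 0.3500
   = 1.65

The evidence is 1.65 times more likely if A is true than if A is false.
LR > 1, so observing B raises the odds in favor of A.
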